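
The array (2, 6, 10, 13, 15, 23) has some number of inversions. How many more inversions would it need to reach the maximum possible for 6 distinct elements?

15 inversions short

Maximum inversions for 6 distinct elements is C(6, 2) = 6·5/2 = 15.
Current inversions — for each element, count later smaller elements:
2: 0
6: 0
10: 0
13: 0
15: 0
23: 0
Current total: 0 + 0 + 0 + 0 + 0 + 0 = 0
Shortfall: 15 − 0 = 15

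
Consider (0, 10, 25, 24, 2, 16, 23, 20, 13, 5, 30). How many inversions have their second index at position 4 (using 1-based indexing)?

The element at index 4 is 24.
Elements before it: 0, 10, 25
Those larger than 24: 25

1 such element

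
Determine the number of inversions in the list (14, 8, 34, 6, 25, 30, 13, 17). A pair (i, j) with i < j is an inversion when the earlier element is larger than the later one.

Inversions: 13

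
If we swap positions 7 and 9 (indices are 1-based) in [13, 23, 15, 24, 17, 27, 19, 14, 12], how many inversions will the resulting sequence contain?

17 inversions

Positions 7 and 9 hold 19 and 12; after swapping, the array is [13, 23, 15, 24, 17, 27, 12, 14, 19].
Count, for each position, how many later elements it exceeds:
13 → 12 → 1
23 → 15, 17, 12, 14, 19 → 5
15 → 12, 14 → 2
24 → 17, 12, 14, 19 → 4
17 → 12, 14 → 2
27 → 12, 14, 19 → 3
12 → none → 0
14 → none → 0
19 → none → 0
Sum: 1 + 5 + 2 + 4 + 2 + 3 + 0 + 0 + 0 = 17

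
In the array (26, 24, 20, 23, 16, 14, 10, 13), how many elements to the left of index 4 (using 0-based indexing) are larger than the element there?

4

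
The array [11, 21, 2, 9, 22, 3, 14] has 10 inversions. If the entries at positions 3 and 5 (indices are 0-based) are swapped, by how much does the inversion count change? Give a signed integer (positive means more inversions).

Positions 3 and 5 hold 9 and 3; after swapping, the array is [11, 21, 2, 3, 22, 9, 14].
For each element, count later entries that are smaller:
11 → 2, 3, 9 → 3
21 → 2, 3, 9, 14 → 4
2 → none → 0
3 → none → 0
22 → 9, 14 → 2
9 → none → 0
14 → none → 0
Sum: 3 + 4 + 0 + 0 + 2 + 0 + 0 = 9
Change: 9 − 10 = -1

-1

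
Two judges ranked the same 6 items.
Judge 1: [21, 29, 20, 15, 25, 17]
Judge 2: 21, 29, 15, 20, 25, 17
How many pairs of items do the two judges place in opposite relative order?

Assign each item its position (1..6) in the first ordering, then rewrite the second ordering as that position sequence:
positions: 21→1, 29→2, 20→3, 15→4, 25→5, 17→6
second ordering as positions: [1, 2, 4, 3, 5, 6]
Discordant pairs = inversions in this position sequence.
1: 0
2: 0
4: 3 → 1
3: 0
5: 0
6: 0
Total: 0 + 0 + 1 + 0 + 0 + 0 = 1

1 discordant pair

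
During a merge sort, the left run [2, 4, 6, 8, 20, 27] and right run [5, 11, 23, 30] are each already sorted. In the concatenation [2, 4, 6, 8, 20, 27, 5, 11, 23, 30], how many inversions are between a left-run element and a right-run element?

7 cross-inversions

Take each right-half value and tally the left-half values above it:
r = 5: 6, 8, 20, 27 → 4
r = 11: 20, 27 → 2
r = 23: 27 → 1
r = 30: none → 0
Cross-inversions: 4 + 2 + 1 + 0 = 7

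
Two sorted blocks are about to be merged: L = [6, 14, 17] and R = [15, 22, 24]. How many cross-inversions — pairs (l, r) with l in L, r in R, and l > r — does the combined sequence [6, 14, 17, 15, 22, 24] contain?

Take each right-half value and tally the left-half values above it:
r = 15: 17 → 1
r = 22: none → 0
r = 24: none → 0
Cross-inversions: 1 + 0 + 0 = 1

Split inversions: 1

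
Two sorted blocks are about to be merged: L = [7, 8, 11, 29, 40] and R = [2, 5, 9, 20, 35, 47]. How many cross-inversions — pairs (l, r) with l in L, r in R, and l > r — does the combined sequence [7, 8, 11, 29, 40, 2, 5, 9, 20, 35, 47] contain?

16

For each element r of the right run, count left-run elements greater than r:
r = 2: 7, 8, 11, 29, 40 → 5
r = 5: 7, 8, 11, 29, 40 → 5
r = 9: 11, 29, 40 → 3
r = 20: 29, 40 → 2
r = 35: 40 → 1
r = 47: none → 0
Cross-inversions: 5 + 5 + 3 + 2 + 1 + 0 = 16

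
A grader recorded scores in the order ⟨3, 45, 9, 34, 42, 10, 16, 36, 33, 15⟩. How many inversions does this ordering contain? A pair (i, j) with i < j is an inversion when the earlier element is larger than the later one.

There are 21 out-of-order pairs.

Element-by-element contributions:
3 → none → 0
45 → 9, 34, 42, 10, 16, 36, 33, 15 → 8
9 → none → 0
34 → 10, 16, 33, 15 → 4
42 → 10, 16, 36, 33, 15 → 5
10 → none → 0
16 → 15 → 1
36 → 33, 15 → 2
33 → 15 → 1
15 → none → 0
Sum: 0 + 8 + 0 + 4 + 5 + 0 + 1 + 2 + 1 + 0 = 21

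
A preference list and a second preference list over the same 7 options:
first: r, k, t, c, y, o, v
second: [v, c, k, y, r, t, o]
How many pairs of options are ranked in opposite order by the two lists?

Pairs: 12

Assign each item its position (1..7) in the first ordering, then rewrite the second ordering as that position sequence:
positions: r→1, k→2, t→3, c→4, y→5, o→6, v→7
second ordering as positions: [7, 4, 2, 5, 1, 3, 6]
Discordant pairs = inversions in this position sequence.
7: 4, 2, 5, 1, 3, 6 → 6
4: 2, 1, 3 → 3
2: 1 → 1
5: 1, 3 → 2
1: 0
3: 0
6: 0
Total: 6 + 3 + 1 + 2 + 0 + 0 + 0 = 12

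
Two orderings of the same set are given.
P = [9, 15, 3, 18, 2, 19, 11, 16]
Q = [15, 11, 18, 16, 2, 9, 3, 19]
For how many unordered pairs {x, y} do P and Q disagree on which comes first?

Assign each item its position (1..8) in the first ordering, then rewrite the second ordering as that position sequence:
positions: 9→1, 15→2, 3→3, 18→4, 2→5, 19→6, 11→7, 16→8
second ordering as positions: [2, 7, 4, 8, 5, 1, 3, 6]
Discordant pairs = inversions in this position sequence.
2: 1 → 1
7: 4, 5, 1, 3, 6 → 5
4: 1, 3 → 2
8: 5, 1, 3, 6 → 4
5: 1, 3 → 2
1: 0
3: 0
6: 0
Total: 1 + 5 + 2 + 4 + 2 + 0 + 0 + 0 = 14

There are 14 disagreeing pairs.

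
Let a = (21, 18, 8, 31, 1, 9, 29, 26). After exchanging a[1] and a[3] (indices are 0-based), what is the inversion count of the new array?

14

Positions 1 and 3 hold 18 and 31; after swapping, the array is [21, 31, 8, 18, 1, 9, 29, 26].
Element-by-element contributions:
21 → 8, 18, 1, 9 → 4
31 → 8, 18, 1, 9, 29, 26 → 6
8 → 1 → 1
18 → 1, 9 → 2
1 → none → 0
9 → none → 0
29 → 26 → 1
26 → none → 0
Sum: 4 + 6 + 1 + 2 + 0 + 0 + 1 + 0 = 14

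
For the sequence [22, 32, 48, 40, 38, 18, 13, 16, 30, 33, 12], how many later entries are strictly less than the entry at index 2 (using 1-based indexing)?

5 such elements

The element at index 2 is 32.
Elements after it: 48, 40, 38, 18, 13, 16, 30, 33, 12
Those smaller than 32: 18, 13, 16, 30, 12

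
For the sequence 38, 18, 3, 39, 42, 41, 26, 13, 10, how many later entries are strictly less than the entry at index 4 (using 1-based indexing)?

3 such elements

The element at index 4 is 39.
Elements after it: 42, 41, 26, 13, 10
Those smaller than 39: 26, 13, 10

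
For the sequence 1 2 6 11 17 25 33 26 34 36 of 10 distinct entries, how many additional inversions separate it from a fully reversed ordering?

44

Maximum inversions for 10 distinct elements is C(10, 2) = 10·9/2 = 45.
Current inversions — for each element, count later smaller elements:
1: 0
2: 0
6: 0
11: 0
17: 0
25: 0
33: 1
26: 0
34: 0
36: 0
Current total: 0 + 0 + 0 + 0 + 0 + 0 + 1 + 0 + 0 + 0 = 1
Shortfall: 45 − 1 = 44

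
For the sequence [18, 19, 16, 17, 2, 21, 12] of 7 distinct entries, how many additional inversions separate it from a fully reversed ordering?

Maximum inversions for 7 distinct elements is C(7, 2) = 7·6/2 = 21.
Current inversions — for each element, count later smaller elements:
18: 4
19: 4
16: 2
17: 2
2: 0
21: 1
12: 0
Current total: 4 + 4 + 2 + 2 + 0 + 1 + 0 = 13
Shortfall: 21 − 13 = 8

8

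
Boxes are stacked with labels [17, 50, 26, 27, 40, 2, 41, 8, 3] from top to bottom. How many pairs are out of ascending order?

For each element, count later entries that are smaller:
17: 3
50: 7
26: 3
27: 3
40: 3
2: 0
41: 2
8: 1
3: 0
Sum: 3 + 7 + 3 + 3 + 3 + 0 + 2 + 1 + 0 = 22

There are 22 inversions.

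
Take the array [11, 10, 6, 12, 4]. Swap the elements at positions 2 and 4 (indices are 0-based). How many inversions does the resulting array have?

Positions 2 and 4 hold 6 and 4; after swapping, the array is [11, 10, 4, 12, 6].
Sweep left to right; for each value list the smaller values that follow it:
11 → 10, 4, 6 → 3
10 → 4, 6 → 2
4 → none → 0
12 → 6 → 1
6 → none → 0
Sum: 3 + 2 + 0 + 1 + 0 = 6

6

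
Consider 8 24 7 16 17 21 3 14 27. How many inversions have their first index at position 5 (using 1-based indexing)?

The element at index 5 is 17.
Elements after it: 21, 3, 14, 27
Those smaller than 17: 3, 14

2 such elements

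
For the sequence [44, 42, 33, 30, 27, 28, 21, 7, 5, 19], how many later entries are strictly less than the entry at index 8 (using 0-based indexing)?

0

The element at index 8 is 5.
Elements after it: 19
None of them are smaller than 5.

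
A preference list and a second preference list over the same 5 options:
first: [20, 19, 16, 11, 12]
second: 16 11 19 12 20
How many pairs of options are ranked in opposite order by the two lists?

6 pairs

Assign each item its position (1..5) in the first ordering, then rewrite the second ordering as that position sequence:
positions: 20→1, 19→2, 16→3, 11→4, 12→5
second ordering as positions: [3, 4, 2, 5, 1]
Discordant pairs = inversions in this position sequence.
3: 2, 1 → 2
4: 2, 1 → 2
2: 1 → 1
5: 1 → 1
1: 0
Total: 2 + 2 + 1 + 1 + 0 = 6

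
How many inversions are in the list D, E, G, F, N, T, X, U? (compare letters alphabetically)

Sweep left to right; for each value list the smaller values that follow it:
D → none → 0
E → none → 0
G → F → 1
F → none → 0
N → none → 0
T → none → 0
X → U → 1
U → none → 0
Sum: 0 + 0 + 1 + 0 + 0 + 0 + 1 + 0 = 2

2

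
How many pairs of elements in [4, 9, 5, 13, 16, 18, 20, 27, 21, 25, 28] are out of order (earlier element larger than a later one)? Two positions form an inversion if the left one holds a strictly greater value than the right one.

Out-of-order pairs: 3

Element-by-element contributions:
4 → none → 0
9 → 5 → 1
5 → none → 0
13 → none → 0
16 → none → 0
18 → none → 0
20 → none → 0
27 → 21, 25 → 2
21 → none → 0
25 → none → 0
28 → none → 0
Sum: 0 + 1 + 0 + 0 + 0 + 0 + 0 + 2 + 0 + 0 + 0 = 3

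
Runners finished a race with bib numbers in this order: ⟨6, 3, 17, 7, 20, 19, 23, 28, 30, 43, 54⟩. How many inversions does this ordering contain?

Inversions: 3

For each element, count later entries that are smaller:
6: 1
3: 0
17: 1
7: 0
20: 1
19: 0
23: 0
28: 0
30: 0
43: 0
54: 0
Sum: 1 + 0 + 1 + 0 + 1 + 0 + 0 + 0 + 0 + 0 + 0 = 3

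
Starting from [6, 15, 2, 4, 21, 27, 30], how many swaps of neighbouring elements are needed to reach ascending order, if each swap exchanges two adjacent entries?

Each adjacent swap fixes exactly one inversion, so the minimum swap count equals the number of inversions.
Count inversions — for each element, later elements that are smaller:
6: 2, 4 → 2
15: 2, 4 → 2
2: none → 0
4: none → 0
21: none → 0
27: none → 0
30: none → 0
Total inversions: 2 + 2 + 0 + 0 + 0 + 0 + 0 = 4

4 swaps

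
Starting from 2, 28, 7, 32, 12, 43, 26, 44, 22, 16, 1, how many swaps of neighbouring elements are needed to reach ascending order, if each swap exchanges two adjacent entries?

27 swaps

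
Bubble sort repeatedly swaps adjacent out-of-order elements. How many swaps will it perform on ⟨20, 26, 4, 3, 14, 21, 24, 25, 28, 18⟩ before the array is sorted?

16 adjacent swaps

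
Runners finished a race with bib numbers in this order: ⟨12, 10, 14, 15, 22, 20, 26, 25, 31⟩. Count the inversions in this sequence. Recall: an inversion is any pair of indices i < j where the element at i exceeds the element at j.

3

For each element, count later entries that are smaller:
12: 1
10: 0
14: 0
15: 0
22: 1
20: 0
26: 1
25: 0
31: 0
Sum: 1 + 0 + 0 + 0 + 1 + 0 + 1 + 0 + 0 = 3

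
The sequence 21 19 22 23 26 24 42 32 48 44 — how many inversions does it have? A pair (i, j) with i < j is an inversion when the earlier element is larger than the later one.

Out-of-order pairs: 4

Element-by-element contributions:
21 → 19 → 1
19 → none → 0
22 → none → 0
23 → none → 0
26 → 24 → 1
24 → none → 0
42 → 32 → 1
32 → none → 0
48 → 44 → 1
44 → none → 0
Sum: 1 + 0 + 0 + 0 + 1 + 0 + 1 + 0 + 1 + 0 = 4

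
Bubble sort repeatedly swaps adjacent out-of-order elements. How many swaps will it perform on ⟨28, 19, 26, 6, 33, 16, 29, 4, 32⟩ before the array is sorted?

Minimum adjacent swaps = number of inversions (each swap of adjacent out-of-order elements removes one inversion and no swap can remove more).
Count inversions — for each element, later elements that are smaller:
28: 19, 26, 6, 16, 4 → 5
19: 6, 16, 4 → 3
26: 6, 16, 4 → 3
6: 4 → 1
33: 16, 29, 4, 32 → 4
16: 4 → 1
29: 4 → 1
4: none → 0
32: none → 0
Total inversions: 5 + 3 + 3 + 1 + 4 + 1 + 1 + 0 + 0 = 18

Swaps: 18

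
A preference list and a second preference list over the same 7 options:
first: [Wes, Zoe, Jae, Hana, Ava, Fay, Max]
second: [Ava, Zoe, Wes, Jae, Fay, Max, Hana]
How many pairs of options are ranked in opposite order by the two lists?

7 pairs

Assign each item its position (1..7) in the first ordering, then rewrite the second ordering as that position sequence:
positions: Wes→1, Zoe→2, Jae→3, Hana→4, Ava→5, Fay→6, Max→7
second ordering as positions: [5, 2, 1, 3, 6, 7, 4]
Discordant pairs = inversions in this position sequence.
5: 2, 1, 3, 4 → 4
2: 1 → 1
1: 0
3: 0
6: 4 → 1
7: 4 → 1
4: 0
Total: 4 + 1 + 0 + 0 + 1 + 1 + 0 = 7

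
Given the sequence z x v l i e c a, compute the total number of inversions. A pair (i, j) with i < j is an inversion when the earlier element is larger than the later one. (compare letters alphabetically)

Count, for each position, how many later elements it exceeds:
z: 7
x: 6
v: 5
l: 4
i: 3
e: 2
c: 1
a: 0
Sum: 7 + 6 + 5 + 4 + 3 + 2 + 1 + 0 = 28

28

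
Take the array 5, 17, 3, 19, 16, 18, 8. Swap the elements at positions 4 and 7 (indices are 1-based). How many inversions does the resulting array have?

4 inversions

Positions 4 and 7 hold 19 and 8; after swapping, the array is [5, 17, 3, 8, 16, 18, 19].
Element-by-element contributions:
5 → 3 → 1
17 → 3, 8, 16 → 3
3 → none → 0
8 → none → 0
16 → none → 0
18 → none → 0
19 → none → 0
Sum: 1 + 3 + 0 + 0 + 0 + 0 + 0 = 4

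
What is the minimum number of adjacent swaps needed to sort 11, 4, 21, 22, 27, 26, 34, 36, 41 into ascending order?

Minimum adjacent swaps = number of inversions (each swap of adjacent out-of-order elements removes one inversion and no swap can remove more).
Count inversions — for each element, later elements that are smaller:
11: 4 → 1
4: none → 0
21: none → 0
22: none → 0
27: 26 → 1
26: none → 0
34: none → 0
36: none → 0
41: none → 0
Total inversions: 1 + 0 + 0 + 0 + 1 + 0 + 0 + 0 + 0 = 2

2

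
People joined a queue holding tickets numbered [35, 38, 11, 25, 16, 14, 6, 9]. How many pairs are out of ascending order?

Inversions: 23

Element-by-element contributions:
35 → 11, 25, 16, 14, 6, 9 → 6
38 → 11, 25, 16, 14, 6, 9 → 6
11 → 6, 9 → 2
25 → 16, 14, 6, 9 → 4
16 → 14, 6, 9 → 3
14 → 6, 9 → 2
6 → none → 0
9 → none → 0
Sum: 6 + 6 + 2 + 4 + 3 + 2 + 0 + 0 = 23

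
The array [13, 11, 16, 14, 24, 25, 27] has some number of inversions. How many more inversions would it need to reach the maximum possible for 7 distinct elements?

19

Maximum inversions for 7 distinct elements is C(7, 2) = 7·6/2 = 21.
Current inversions — for each element, count later smaller elements:
13: 1
11: 0
16: 1
14: 0
24: 0
25: 0
27: 0
Current total: 1 + 0 + 1 + 0 + 0 + 0 + 0 = 2
Shortfall: 21 − 2 = 19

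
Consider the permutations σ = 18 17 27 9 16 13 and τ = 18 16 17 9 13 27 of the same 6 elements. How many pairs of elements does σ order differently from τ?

Assign each item its position (1..6) in the first ordering, then rewrite the second ordering as that position sequence:
positions: 18→1, 17→2, 27→3, 9→4, 16→5, 13→6
second ordering as positions: [1, 5, 2, 4, 6, 3]
Discordant pairs = inversions in this position sequence.
1: 0
5: 2, 4, 3 → 3
2: 0
4: 3 → 1
6: 3 → 1
3: 0
Total: 0 + 3 + 0 + 1 + 1 + 0 = 5

5 discordant pairs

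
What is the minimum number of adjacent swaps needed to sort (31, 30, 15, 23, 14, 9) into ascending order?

14 swaps

Minimum adjacent swaps = number of inversions (each swap of adjacent out-of-order elements removes one inversion and no swap can remove more).
Count inversions — for each element, later elements that are smaller:
31: 30, 15, 23, 14, 9 → 5
30: 15, 23, 14, 9 → 4
15: 14, 9 → 2
23: 14, 9 → 2
14: 9 → 1
9: none → 0
Total inversions: 5 + 4 + 2 + 2 + 1 + 0 = 14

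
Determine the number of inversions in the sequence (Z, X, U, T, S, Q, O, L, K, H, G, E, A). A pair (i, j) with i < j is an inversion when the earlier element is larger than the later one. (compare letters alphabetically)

78

Count, for each position, how many later elements it exceeds:
Z → X, U, T, S, Q, O, L, K, H, G, E, A → 12
X → U, T, S, Q, O, L, K, H, G, E, A → 11
U → T, S, Q, O, L, K, H, G, E, A → 10
T → S, Q, O, L, K, H, G, E, A → 9
S → Q, O, L, K, H, G, E, A → 8
Q → O, L, K, H, G, E, A → 7
O → L, K, H, G, E, A → 6
L → K, H, G, E, A → 5
K → H, G, E, A → 4
H → G, E, A → 3
G → E, A → 2
E → A → 1
A → none → 0
Sum: 12 + 11 + 10 + 9 + 8 + 7 + 6 + 5 + 4 + 3 + 2 + 1 + 0 = 78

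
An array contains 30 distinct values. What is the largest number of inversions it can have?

435 inversions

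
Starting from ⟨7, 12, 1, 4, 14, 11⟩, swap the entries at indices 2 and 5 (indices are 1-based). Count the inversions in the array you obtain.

Positions 2 and 5 hold 12 and 14; after swapping, the array is [7, 14, 1, 4, 12, 11].
For each element, count later entries that are smaller:
7 → 1, 4 → 2
14 → 1, 4, 12, 11 → 4
1 → none → 0
4 → none → 0
12 → 11 → 1
11 → none → 0
Sum: 2 + 4 + 0 + 0 + 1 + 0 = 7

7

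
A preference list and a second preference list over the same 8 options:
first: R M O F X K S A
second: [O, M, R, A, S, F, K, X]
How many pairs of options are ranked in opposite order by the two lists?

11 pairs

Assign each item its position (1..8) in the first ordering, then rewrite the second ordering as that position sequence:
positions: R→1, M→2, O→3, F→4, X→5, K→6, S→7, A→8
second ordering as positions: [3, 2, 1, 8, 7, 4, 6, 5]
Discordant pairs = inversions in this position sequence.
3: 2, 1 → 2
2: 1 → 1
1: 0
8: 7, 4, 6, 5 → 4
7: 4, 6, 5 → 3
4: 0
6: 5 → 1
5: 0
Total: 2 + 1 + 0 + 4 + 3 + 0 + 1 + 0 = 11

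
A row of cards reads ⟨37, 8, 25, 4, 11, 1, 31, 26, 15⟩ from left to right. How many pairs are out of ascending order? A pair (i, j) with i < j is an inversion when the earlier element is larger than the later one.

Inversions: 19

Sweep left to right; for each value list the smaller values that follow it:
37: 8
8: 2
25: 4
4: 1
11: 1
1: 0
31: 2
26: 1
15: 0
Sum: 8 + 2 + 4 + 1 + 1 + 0 + 2 + 1 + 0 = 19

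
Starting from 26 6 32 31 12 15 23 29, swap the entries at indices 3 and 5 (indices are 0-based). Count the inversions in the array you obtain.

Inversions: 12

Positions 3 and 5 hold 31 and 15; after swapping, the array is [26, 6, 32, 15, 12, 31, 23, 29].
For each element, count later entries that are smaller:
26 → 6, 15, 12, 23 → 4
6 → none → 0
32 → 15, 12, 31, 23, 29 → 5
15 → 12 → 1
12 → none → 0
31 → 23, 29 → 2
23 → none → 0
29 → none → 0
Sum: 4 + 0 + 5 + 1 + 0 + 2 + 0 + 0 = 12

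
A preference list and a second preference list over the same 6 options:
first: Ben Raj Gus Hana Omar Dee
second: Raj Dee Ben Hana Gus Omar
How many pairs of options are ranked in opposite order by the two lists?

There are 6 pairs.

Assign each item its position (1..6) in the first ordering, then rewrite the second ordering as that position sequence:
positions: Ben→1, Raj→2, Gus→3, Hana→4, Omar→5, Dee→6
second ordering as positions: [2, 6, 1, 4, 3, 5]
Discordant pairs = inversions in this position sequence.
2: 1 → 1
6: 1, 4, 3, 5 → 4
1: 0
4: 3 → 1
3: 0
5: 0
Total: 1 + 4 + 0 + 1 + 0 + 0 = 6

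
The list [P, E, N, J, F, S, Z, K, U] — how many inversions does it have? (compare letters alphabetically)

Element-by-element contributions:
P → E, N, J, F, K → 5
E → none → 0
N → J, F, K → 3
J → F → 1
F → none → 0
S → K → 1
Z → K, U → 2
K → none → 0
U → none → 0
Sum: 5 + 0 + 3 + 1 + 0 + 1 + 2 + 0 + 0 = 12

12 inversions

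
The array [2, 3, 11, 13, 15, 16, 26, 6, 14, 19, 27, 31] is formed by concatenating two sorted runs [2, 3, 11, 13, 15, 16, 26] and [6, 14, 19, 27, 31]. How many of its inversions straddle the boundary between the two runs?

Take each right-half value and tally the left-half values above it:
r = 6: 11, 13, 15, 16, 26 → 5
r = 14: 15, 16, 26 → 3
r = 19: 26 → 1
r = 27: none → 0
r = 31: none → 0
Cross-inversions: 5 + 3 + 1 + 0 + 0 = 9

9 split inversions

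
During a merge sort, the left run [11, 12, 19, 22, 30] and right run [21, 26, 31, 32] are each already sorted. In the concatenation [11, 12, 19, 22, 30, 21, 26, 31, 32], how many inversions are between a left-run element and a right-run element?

3

Count, for every r in R, how many entries of L exceed r:
r = 21: 22, 30 → 2
r = 26: 30 → 1
r = 31: none → 0
r = 32: none → 0
Cross-inversions: 2 + 1 + 0 + 0 = 3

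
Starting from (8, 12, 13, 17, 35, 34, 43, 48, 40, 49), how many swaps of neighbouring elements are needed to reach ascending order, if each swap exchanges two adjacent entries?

The minimum number of adjacent swaps to sort an array equals its inversion count, since every such swap removes exactly one inversion.
Count inversions — for each element, later elements that are smaller:
8: none → 0
12: none → 0
13: none → 0
17: none → 0
35: 34 → 1
34: none → 0
43: 40 → 1
48: 40 → 1
40: none → 0
49: none → 0
Total inversions: 0 + 0 + 0 + 0 + 1 + 0 + 1 + 1 + 0 + 0 = 3

3 adjacent swaps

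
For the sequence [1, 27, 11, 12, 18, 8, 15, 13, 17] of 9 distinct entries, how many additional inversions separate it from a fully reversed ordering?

22

Maximum inversions for 9 distinct elements is C(9, 2) = 9·8/2 = 36.
Current inversions — for each element, count later smaller elements:
1: 0
27: 7
11: 1
12: 1
18: 4
8: 0
15: 1
13: 0
17: 0
Current total: 0 + 7 + 1 + 1 + 4 + 0 + 1 + 0 + 0 = 14
Shortfall: 36 − 14 = 22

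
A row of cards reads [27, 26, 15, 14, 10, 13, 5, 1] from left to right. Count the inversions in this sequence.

27

Element-by-element contributions:
27: 7
26: 6
15: 5
14: 4
10: 2
13: 2
5: 1
1: 0
Sum: 7 + 6 + 5 + 4 + 2 + 2 + 1 + 0 = 27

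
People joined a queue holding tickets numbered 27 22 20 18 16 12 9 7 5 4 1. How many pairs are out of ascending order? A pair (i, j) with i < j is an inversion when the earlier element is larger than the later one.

55 inversions

Sweep left to right; for each value list the smaller values that follow it:
27 → 22, 20, 18, 16, 12, 9, 7, 5, 4, 1 → 10
22 → 20, 18, 16, 12, 9, 7, 5, 4, 1 → 9
20 → 18, 16, 12, 9, 7, 5, 4, 1 → 8
18 → 16, 12, 9, 7, 5, 4, 1 → 7
16 → 12, 9, 7, 5, 4, 1 → 6
12 → 9, 7, 5, 4, 1 → 5
9 → 7, 5, 4, 1 → 4
7 → 5, 4, 1 → 3
5 → 4, 1 → 2
4 → 1 → 1
1 → none → 0
Sum: 10 + 9 + 8 + 7 + 6 + 5 + 4 + 3 + 2 + 1 + 0 = 55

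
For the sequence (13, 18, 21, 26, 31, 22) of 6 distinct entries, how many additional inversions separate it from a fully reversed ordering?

Maximum inversions for 6 distinct elements is C(6, 2) = 6·5/2 = 15.
Current inversions — for each element, count later smaller elements:
13: 0
18: 0
21: 0
26: 1
31: 1
22: 0
Current total: 0 + 0 + 0 + 1 + 1 + 0 = 2
Shortfall: 15 − 2 = 13

13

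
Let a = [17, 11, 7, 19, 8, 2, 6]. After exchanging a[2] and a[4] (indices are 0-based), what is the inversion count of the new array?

Positions 2 and 4 hold 7 and 8; after swapping, the array is [17, 11, 8, 19, 7, 2, 6].
Count, for each position, how many later elements it exceeds:
17 → 11, 8, 7, 2, 6 → 5
11 → 8, 7, 2, 6 → 4
8 → 7, 2, 6 → 3
19 → 7, 2, 6 → 3
7 → 2, 6 → 2
2 → none → 0
6 → none → 0
Sum: 5 + 4 + 3 + 3 + 2 + 0 + 0 = 17

17 inversions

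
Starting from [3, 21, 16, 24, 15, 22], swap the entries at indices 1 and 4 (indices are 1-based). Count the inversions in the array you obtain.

10

Positions 1 and 4 hold 3 and 24; after swapping, the array is [24, 21, 16, 3, 15, 22].
For each element, count later entries that are smaller:
24 → 21, 16, 3, 15, 22 → 5
21 → 16, 3, 15 → 3
16 → 3, 15 → 2
3 → none → 0
15 → none → 0
22 → none → 0
Sum: 5 + 3 + 2 + 0 + 0 + 0 = 10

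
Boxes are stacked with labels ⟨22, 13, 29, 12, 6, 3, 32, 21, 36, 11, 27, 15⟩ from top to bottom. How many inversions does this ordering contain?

32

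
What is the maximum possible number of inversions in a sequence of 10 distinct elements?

The maximum occurs when the array is in strictly decreasing order: every one of the C(10, 2) pairs is inverted.
C(10, 2) = 10·9/2 = 45

45 inversions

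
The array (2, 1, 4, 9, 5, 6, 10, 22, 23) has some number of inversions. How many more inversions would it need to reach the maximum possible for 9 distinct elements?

33

Maximum inversions for 9 distinct elements is C(9, 2) = 9·8/2 = 36.
Current inversions — for each element, count later smaller elements:
2: 1
1: 0
4: 0
9: 2
5: 0
6: 0
10: 0
22: 0
23: 0
Current total: 1 + 0 + 0 + 2 + 0 + 0 + 0 + 0 + 0 = 3
Shortfall: 36 − 3 = 33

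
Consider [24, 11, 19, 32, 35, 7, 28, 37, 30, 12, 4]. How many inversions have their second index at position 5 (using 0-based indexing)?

5 such elements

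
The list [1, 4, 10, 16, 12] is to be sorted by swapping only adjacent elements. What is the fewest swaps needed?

1 adjacent swap

The minimum number of adjacent swaps to sort an array equals its inversion count, since every such swap removes exactly one inversion.
Count inversions — for each element, later elements that are smaller:
1: none → 0
4: none → 0
10: none → 0
16: 12 → 1
12: none → 0
Total inversions: 0 + 0 + 0 + 1 + 0 = 1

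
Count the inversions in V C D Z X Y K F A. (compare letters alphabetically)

Sweep left to right; for each value list the smaller values that follow it:
V → C, D, K, F, A → 5
C → A → 1
D → A → 1
Z → X, Y, K, F, A → 5
X → K, F, A → 3
Y → K, F, A → 3
K → F, A → 2
F → A → 1
A → none → 0
Sum: 5 + 1 + 1 + 5 + 3 + 3 + 2 + 1 + 0 = 21

21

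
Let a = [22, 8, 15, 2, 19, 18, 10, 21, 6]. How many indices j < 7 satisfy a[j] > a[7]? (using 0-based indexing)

1

The element at index 7 is 21.
Elements before it: 22, 8, 15, 2, 19, 18, 10
Those larger than 21: 22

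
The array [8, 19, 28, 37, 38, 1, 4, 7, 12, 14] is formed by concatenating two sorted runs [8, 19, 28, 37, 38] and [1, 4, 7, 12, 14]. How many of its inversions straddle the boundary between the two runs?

23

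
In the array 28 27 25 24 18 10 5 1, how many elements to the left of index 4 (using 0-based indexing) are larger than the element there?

4

The element at index 4 is 18.
Elements before it: 28, 27, 25, 24
Those larger than 18: 28, 27, 25, 24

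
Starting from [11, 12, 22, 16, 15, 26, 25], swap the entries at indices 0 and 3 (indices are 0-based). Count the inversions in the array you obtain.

Positions 0 and 3 hold 11 and 16; after swapping, the array is [16, 12, 22, 11, 15, 26, 25].
Count, for each position, how many later elements it exceeds:
16 → 12, 11, 15 → 3
12 → 11 → 1
22 → 11, 15 → 2
11 → none → 0
15 → none → 0
26 → 25 → 1
25 → none → 0
Sum: 3 + 1 + 2 + 0 + 0 + 1 + 0 = 7

7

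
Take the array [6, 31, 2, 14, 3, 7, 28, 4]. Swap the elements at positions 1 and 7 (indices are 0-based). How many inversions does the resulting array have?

Positions 1 and 7 hold 31 and 4; after swapping, the array is [6, 4, 2, 14, 3, 7, 28, 31].
Count, for each position, how many later elements it exceeds:
6: 3
4: 2
2: 0
14: 2
3: 0
7: 0
28: 0
31: 0
Sum: 3 + 2 + 0 + 2 + 0 + 0 + 0 + 0 = 7

Inversions: 7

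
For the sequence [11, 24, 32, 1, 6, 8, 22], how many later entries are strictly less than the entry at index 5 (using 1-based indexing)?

The element at index 5 is 6.
Elements after it: 8, 22
None of them are smaller than 6.

0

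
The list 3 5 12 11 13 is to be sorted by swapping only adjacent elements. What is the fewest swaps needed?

The minimum number of adjacent swaps to sort an array equals its inversion count, since every such swap removes exactly one inversion.
Count inversions — for each element, later elements that are smaller:
3: none → 0
5: none → 0
12: 11 → 1
11: none → 0
13: none → 0
Total inversions: 0 + 0 + 1 + 0 + 0 = 1

1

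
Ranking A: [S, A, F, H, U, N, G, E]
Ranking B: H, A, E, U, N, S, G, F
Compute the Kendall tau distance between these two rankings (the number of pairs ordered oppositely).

14 discordant pairs

Assign each item its position (1..8) in the first ordering, then rewrite the second ordering as that position sequence:
positions: S→1, A→2, F→3, H→4, U→5, N→6, G→7, E→8
second ordering as positions: [4, 2, 8, 5, 6, 1, 7, 3]
Discordant pairs = inversions in this position sequence.
4: 2, 1, 3 → 3
2: 1 → 1
8: 5, 6, 1, 7, 3 → 5
5: 1, 3 → 2
6: 1, 3 → 2
1: 0
7: 3 → 1
3: 0
Total: 3 + 1 + 5 + 2 + 2 + 0 + 1 + 0 = 14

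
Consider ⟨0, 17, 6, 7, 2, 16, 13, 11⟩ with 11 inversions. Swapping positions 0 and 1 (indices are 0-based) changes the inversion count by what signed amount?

+1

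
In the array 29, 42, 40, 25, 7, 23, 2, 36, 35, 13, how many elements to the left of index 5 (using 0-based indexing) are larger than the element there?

4 such elements

The element at index 5 is 23.
Elements before it: 29, 42, 40, 25, 7
Those larger than 23: 29, 42, 40, 25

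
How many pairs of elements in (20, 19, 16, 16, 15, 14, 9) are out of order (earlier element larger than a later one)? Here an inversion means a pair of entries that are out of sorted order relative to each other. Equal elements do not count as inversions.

20

Element-by-element contributions:
20 → 19, 16, 16, 15, 14, 9 → 6
19 → 16, 16, 15, 14, 9 → 5
16 → 15, 14, 9 → 3
16 → 15, 14, 9 → 3
15 → 14, 9 → 2
14 → 9 → 1
9 → none → 0
Sum: 6 + 5 + 3 + 3 + 2 + 1 + 0 = 20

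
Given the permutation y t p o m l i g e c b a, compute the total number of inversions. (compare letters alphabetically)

66

Count, for each position, how many later elements it exceeds:
y → t, p, o, m, l, i, g, e, c, b, a → 11
t → p, o, m, l, i, g, e, c, b, a → 10
p → o, m, l, i, g, e, c, b, a → 9
o → m, l, i, g, e, c, b, a → 8
m → l, i, g, e, c, b, a → 7
l → i, g, e, c, b, a → 6
i → g, e, c, b, a → 5
g → e, c, b, a → 4
e → c, b, a → 3
c → b, a → 2
b → a → 1
a → none → 0
Sum: 11 + 10 + 9 + 8 + 7 + 6 + 5 + 4 + 3 + 2 + 1 + 0 = 66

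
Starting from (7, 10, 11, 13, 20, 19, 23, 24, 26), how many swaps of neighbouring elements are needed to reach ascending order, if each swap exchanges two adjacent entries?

1 swap

Each adjacent swap fixes exactly one inversion, so the minimum swap count equals the number of inversions.
Count inversions — for each element, later elements that are smaller:
7: none → 0
10: none → 0
11: none → 0
13: none → 0
20: 19 → 1
19: none → 0
23: none → 0
24: none → 0
26: none → 0
Total inversions: 0 + 0 + 0 + 0 + 1 + 0 + 0 + 0 + 0 = 1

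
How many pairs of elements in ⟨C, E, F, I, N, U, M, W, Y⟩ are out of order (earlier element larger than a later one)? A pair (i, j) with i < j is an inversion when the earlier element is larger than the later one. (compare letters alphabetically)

2

Sweep left to right; for each value list the smaller values that follow it:
C → none → 0
E → none → 0
F → none → 0
I → none → 0
N → M → 1
U → M → 1
M → none → 0
W → none → 0
Y → none → 0
Sum: 0 + 0 + 0 + 0 + 1 + 1 + 0 + 0 + 0 = 2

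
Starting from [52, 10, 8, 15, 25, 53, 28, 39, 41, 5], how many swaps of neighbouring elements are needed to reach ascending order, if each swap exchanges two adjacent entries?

Each adjacent swap fixes exactly one inversion, so the minimum swap count equals the number of inversions.
Count inversions — for each element, later elements that are smaller:
52: 10, 8, 15, 25, 28, 39, 41, 5 → 8
10: 8, 5 → 2
8: 5 → 1
15: 5 → 1
25: 5 → 1
53: 28, 39, 41, 5 → 4
28: 5 → 1
39: 5 → 1
41: 5 → 1
5: none → 0
Total inversions: 8 + 2 + 1 + 1 + 1 + 4 + 1 + 1 + 1 + 0 = 20

20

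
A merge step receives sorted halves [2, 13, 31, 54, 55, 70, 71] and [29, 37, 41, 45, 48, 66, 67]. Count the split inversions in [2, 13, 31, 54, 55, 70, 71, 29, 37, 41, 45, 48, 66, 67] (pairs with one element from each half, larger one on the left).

25

Take each right-half value and tally the left-half values above it:
r = 29: 31, 54, 55, 70, 71 → 5
r = 37: 54, 55, 70, 71 → 4
r = 41: 54, 55, 70, 71 → 4
r = 45: 54, 55, 70, 71 → 4
r = 48: 54, 55, 70, 71 → 4
r = 66: 70, 71 → 2
r = 67: 70, 71 → 2
Cross-inversions: 5 + 4 + 4 + 4 + 4 + 2 + 2 = 25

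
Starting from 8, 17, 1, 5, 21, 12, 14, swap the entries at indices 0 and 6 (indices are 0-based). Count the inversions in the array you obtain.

Positions 0 and 6 hold 8 and 14; after swapping, the array is [14, 17, 1, 5, 21, 12, 8].
Count, for each position, how many later elements it exceeds:
14 → 1, 5, 12, 8 → 4
17 → 1, 5, 12, 8 → 4
1 → none → 0
5 → none → 0
21 → 12, 8 → 2
12 → 8 → 1
8 → none → 0
Sum: 4 + 4 + 0 + 0 + 2 + 1 + 0 = 11

11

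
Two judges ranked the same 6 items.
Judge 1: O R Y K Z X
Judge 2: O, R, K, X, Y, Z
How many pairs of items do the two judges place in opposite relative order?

Discordant pairs: 3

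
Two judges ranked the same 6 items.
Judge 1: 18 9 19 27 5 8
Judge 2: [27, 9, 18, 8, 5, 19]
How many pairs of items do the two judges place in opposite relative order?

7

Assign each item its position (1..6) in the first ordering, then rewrite the second ordering as that position sequence:
positions: 18→1, 9→2, 19→3, 27→4, 5→5, 8→6
second ordering as positions: [4, 2, 1, 6, 5, 3]
Discordant pairs = inversions in this position sequence.
4: 2, 1, 3 → 3
2: 1 → 1
1: 0
6: 5, 3 → 2
5: 3 → 1
3: 0
Total: 3 + 1 + 0 + 2 + 1 + 0 = 7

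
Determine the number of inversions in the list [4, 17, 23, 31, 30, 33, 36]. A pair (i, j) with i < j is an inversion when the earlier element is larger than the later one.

Listing every pair i<j with a[i]>a[j] (using 0-based positions):
(3,4): 31 > 30
That's 1 pair.

1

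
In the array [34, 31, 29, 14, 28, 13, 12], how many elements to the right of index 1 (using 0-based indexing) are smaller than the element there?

The element at index 1 is 31.
Elements after it: 29, 14, 28, 13, 12
Those smaller than 31: 29, 14, 28, 13, 12

5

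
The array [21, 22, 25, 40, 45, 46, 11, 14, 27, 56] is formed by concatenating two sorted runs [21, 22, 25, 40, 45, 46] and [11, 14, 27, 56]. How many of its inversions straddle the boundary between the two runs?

15

Count, for every r in R, how many entries of L exceed r:
r = 11: 21, 22, 25, 40, 45, 46 → 6
r = 14: 21, 22, 25, 40, 45, 46 → 6
r = 27: 40, 45, 46 → 3
r = 56: none → 0
Cross-inversions: 6 + 6 + 3 + 0 = 15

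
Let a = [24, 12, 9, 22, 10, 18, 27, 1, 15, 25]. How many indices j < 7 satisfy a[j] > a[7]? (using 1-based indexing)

0

The element at index 7 is 27.
Elements before it: 24, 12, 9, 22, 10, 18
None of them are larger than 27.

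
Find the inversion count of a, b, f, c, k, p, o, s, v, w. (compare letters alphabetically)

There are 2 inversions.

For each element, count later entries that are smaller:
a → none → 0
b → none → 0
f → c → 1
c → none → 0
k → none → 0
p → o → 1
o → none → 0
s → none → 0
v → none → 0
w → none → 0
Sum: 0 + 0 + 1 + 0 + 0 + 1 + 0 + 0 + 0 + 0 = 2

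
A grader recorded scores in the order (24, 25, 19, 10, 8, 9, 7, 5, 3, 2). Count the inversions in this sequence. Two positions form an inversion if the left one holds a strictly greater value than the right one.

Sweep left to right; for each value list the smaller values that follow it:
24 → 19, 10, 8, 9, 7, 5, 3, 2 → 8
25 → 19, 10, 8, 9, 7, 5, 3, 2 → 8
19 → 10, 8, 9, 7, 5, 3, 2 → 7
10 → 8, 9, 7, 5, 3, 2 → 6
8 → 7, 5, 3, 2 → 4
9 → 7, 5, 3, 2 → 4
7 → 5, 3, 2 → 3
5 → 3, 2 → 2
3 → 2 → 1
2 → none → 0
Sum: 8 + 8 + 7 + 6 + 4 + 4 + 3 + 2 + 1 + 0 = 43

43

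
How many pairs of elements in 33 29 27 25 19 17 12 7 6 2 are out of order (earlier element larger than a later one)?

45

Sweep left to right; for each value list the smaller values that follow it:
33 → 29, 27, 25, 19, 17, 12, 7, 6, 2 → 9
29 → 27, 25, 19, 17, 12, 7, 6, 2 → 8
27 → 25, 19, 17, 12, 7, 6, 2 → 7
25 → 19, 17, 12, 7, 6, 2 → 6
19 → 17, 12, 7, 6, 2 → 5
17 → 12, 7, 6, 2 → 4
12 → 7, 6, 2 → 3
7 → 6, 2 → 2
6 → 2 → 1
2 → none → 0
Sum: 9 + 8 + 7 + 6 + 5 + 4 + 3 + 2 + 1 + 0 = 45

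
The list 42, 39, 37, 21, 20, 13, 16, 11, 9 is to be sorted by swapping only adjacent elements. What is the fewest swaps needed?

Each adjacent swap fixes exactly one inversion, so the minimum swap count equals the number of inversions.
Count inversions — for each element, later elements that are smaller:
42: 39, 37, 21, 20, 13, 16, 11, 9 → 8
39: 37, 21, 20, 13, 16, 11, 9 → 7
37: 21, 20, 13, 16, 11, 9 → 6
21: 20, 13, 16, 11, 9 → 5
20: 13, 16, 11, 9 → 4
13: 11, 9 → 2
16: 11, 9 → 2
11: 9 → 1
9: none → 0
Total inversions: 8 + 7 + 6 + 5 + 4 + 2 + 2 + 1 + 0 = 35

35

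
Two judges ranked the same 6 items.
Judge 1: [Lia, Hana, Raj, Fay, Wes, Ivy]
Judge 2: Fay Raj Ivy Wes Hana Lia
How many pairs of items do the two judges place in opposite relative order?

There are 11 discordant pairs.

Assign each item its position (1..6) in the first ordering, then rewrite the second ordering as that position sequence:
positions: Lia→1, Hana→2, Raj→3, Fay→4, Wes→5, Ivy→6
second ordering as positions: [4, 3, 6, 5, 2, 1]
Discordant pairs = inversions in this position sequence.
4: 3, 2, 1 → 3
3: 2, 1 → 2
6: 5, 2, 1 → 3
5: 2, 1 → 2
2: 1 → 1
1: 0
Total: 3 + 2 + 3 + 2 + 1 + 0 = 11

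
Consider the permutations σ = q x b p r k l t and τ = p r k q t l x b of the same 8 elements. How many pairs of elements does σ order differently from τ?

14

Assign each item its position (1..8) in the first ordering, then rewrite the second ordering as that position sequence:
positions: q→1, x→2, b→3, p→4, r→5, k→6, l→7, t→8
second ordering as positions: [4, 5, 6, 1, 8, 7, 2, 3]
Discordant pairs = inversions in this position sequence.
4: 1, 2, 3 → 3
5: 1, 2, 3 → 3
6: 1, 2, 3 → 3
1: 0
8: 7, 2, 3 → 3
7: 2, 3 → 2
2: 0
3: 0
Total: 3 + 3 + 3 + 0 + 3 + 2 + 0 + 0 = 14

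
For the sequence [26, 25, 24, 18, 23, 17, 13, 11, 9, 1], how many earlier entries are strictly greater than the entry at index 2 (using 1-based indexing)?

The element at index 2 is 25.
Elements before it: 26
Those larger than 25: 26

1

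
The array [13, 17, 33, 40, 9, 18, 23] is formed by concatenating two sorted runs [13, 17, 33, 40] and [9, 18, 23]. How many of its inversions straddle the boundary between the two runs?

8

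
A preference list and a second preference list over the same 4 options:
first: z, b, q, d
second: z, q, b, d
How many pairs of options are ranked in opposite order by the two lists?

1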